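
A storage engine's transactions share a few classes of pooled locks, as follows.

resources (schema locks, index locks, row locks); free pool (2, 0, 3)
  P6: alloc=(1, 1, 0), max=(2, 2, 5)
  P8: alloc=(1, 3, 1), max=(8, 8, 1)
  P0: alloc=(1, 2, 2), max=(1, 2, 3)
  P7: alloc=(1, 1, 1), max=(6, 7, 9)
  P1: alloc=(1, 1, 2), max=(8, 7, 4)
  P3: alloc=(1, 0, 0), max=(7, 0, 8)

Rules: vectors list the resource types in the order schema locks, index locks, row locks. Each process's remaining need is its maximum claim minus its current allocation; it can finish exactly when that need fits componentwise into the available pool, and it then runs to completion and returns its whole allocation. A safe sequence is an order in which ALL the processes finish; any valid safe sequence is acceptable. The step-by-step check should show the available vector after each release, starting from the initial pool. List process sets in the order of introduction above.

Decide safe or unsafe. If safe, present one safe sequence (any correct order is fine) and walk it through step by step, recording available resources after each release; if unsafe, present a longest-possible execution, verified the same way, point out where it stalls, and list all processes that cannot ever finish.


The state is UNSAFE.
Key observation: once P0, P6 finish, the pool peaks at (4, 3, 5) — and every remaining process still needs more schema locks than that.
The run P0, P6 cannot be extended any further. Walking it through:
  pool = (2, 0, 3)
  run P0 (needs (0, 0, 1), free (2, 0, 3)); after release of (1, 2, 2) the pool is (3, 2, 5)
  run P6 (needs (1, 1, 5), free (3, 2, 5)); after release of (1, 1, 0) the pool is (4, 3, 5)
  P8 still needs (7, 5, 0) but only (4, 3, 5) is free — short on schema locks and index locks
  P7 still needs (5, 6, 8) but only (4, 3, 5) is free — short on schema locks, index locks and row locks
  P1 still needs (7, 6, 2) but only (4, 3, 5) is free — short on schema locks and index locks
  P3 still needs (6, 0, 8) but only (4, 3, 5) is free — short on schema locks and row locks
Never able to finish: P8, P7, P1 and P3.


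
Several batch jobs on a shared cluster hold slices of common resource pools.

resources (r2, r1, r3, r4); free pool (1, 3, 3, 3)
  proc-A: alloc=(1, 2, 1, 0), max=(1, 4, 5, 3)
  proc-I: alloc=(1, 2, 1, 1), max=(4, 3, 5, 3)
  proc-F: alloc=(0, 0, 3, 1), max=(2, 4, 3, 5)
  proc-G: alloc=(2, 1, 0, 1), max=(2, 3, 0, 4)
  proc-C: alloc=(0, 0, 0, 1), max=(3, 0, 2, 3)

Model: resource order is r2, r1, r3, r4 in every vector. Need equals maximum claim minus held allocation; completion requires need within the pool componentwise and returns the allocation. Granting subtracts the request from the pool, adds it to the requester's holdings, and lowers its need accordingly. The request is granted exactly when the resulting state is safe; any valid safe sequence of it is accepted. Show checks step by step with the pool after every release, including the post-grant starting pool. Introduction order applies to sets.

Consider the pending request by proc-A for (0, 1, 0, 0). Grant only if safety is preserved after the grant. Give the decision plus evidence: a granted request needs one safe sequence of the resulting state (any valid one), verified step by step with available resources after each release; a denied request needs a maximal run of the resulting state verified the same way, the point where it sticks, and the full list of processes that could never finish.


DENY. Granting would leave the state unsafe.
Key observation: after proc-G, proc-C the pool peaks at (3, 3, 3, 5), and each blocked process is short somewhere: proc-A on r3; proc-I on r3; proc-F on r1.
On the post-grant state, proc-G, proc-C is a maximal run — nothing extends it. Check, step by step:
  pool = (1, 2, 3, 3)
  proc-G needs (0, 2, 0, 3) <= (1, 2, 3, 3) -> finishes; pool += (2, 1, 0, 1) = (3, 3, 3, 4)
  proc-C needs (3, 0, 2, 2) <= (3, 3, 3, 4) -> finishes; pool += (0, 0, 0, 1) = (3, 3, 3, 5)
  proc-A still needs (0, 1, 4, 3) but only (3, 3, 3, 5) is free — short on r3
  proc-I still needs (3, 1, 4, 2) but only (3, 3, 3, 5) is free — short on r3
  proc-F still needs (2, 4, 0, 4) but only (3, 3, 3, 5) is free — short on r1
Processes that could never finish after the grant: proc-A, proc-I and proc-F.


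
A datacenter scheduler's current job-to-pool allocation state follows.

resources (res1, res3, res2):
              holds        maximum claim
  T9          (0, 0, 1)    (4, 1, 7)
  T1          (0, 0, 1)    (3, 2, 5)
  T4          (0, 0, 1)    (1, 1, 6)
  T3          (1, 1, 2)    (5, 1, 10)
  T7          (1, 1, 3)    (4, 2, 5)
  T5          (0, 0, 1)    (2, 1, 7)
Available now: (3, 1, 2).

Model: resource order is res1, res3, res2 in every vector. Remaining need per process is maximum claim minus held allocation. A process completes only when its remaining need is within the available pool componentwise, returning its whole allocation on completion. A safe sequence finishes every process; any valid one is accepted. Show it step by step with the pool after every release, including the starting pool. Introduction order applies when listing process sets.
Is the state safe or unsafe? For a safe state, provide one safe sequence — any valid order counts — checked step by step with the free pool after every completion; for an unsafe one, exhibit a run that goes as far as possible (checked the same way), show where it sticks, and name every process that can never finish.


The state is SAFE; one workable sequence: T7, T4, T1, T5, T9, T3.
Key observation: the order's first zero-slack moment is T7 ((3, 1, 2) needed, (3, 1, 2) free — a requested resource with nothing to spare).
Check, step by step:
  pool = (3, 1, 2)
  T7 needs (3, 1, 2) <= (3, 1, 2) -> finishes; pool += (1, 1, 3) = (4, 2, 5)
  T4 needs (1, 1, 5) <= (4, 2, 5) -> finishes; pool += (0, 0, 1) = (4, 2, 6)
  T1 needs (3, 2, 4) <= (4, 2, 6) -> finishes; pool += (0, 0, 1) = (4, 2, 7)
  T5 needs (2, 1, 6) <= (4, 2, 7) -> finishes; pool += (0, 0, 1) = (4, 2, 8)
  T9 needs (4, 1, 6) <= (4, 2, 8) -> finishes; pool += (0, 0, 1) = (4, 2, 9)
  T3 needs (4, 0, 8) <= (4, 2, 9) -> finishes; pool += (1, 1, 2) = (5, 3, 11)


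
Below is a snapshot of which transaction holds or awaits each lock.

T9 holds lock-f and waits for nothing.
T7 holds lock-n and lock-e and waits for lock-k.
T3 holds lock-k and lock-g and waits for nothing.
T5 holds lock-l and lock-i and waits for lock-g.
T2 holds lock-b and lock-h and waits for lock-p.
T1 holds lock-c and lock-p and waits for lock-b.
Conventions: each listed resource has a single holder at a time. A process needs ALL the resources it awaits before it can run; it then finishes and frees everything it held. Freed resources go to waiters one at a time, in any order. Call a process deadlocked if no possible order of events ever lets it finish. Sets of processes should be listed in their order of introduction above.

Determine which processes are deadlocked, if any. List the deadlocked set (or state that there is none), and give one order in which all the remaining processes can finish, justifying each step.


The deadlocked set is T2 and T1.
Key observation: the knot is the closed ring of waits T2 -> T1 -> T2; no other process is dragged down with it.
The rest can finish in the order T3, T7, T5, T9.
Walking it through:
  T3 waits on nothing -> runs at once and releases lock-k and lock-g
  T7: everything it awaited (lock-k) is free; runs, freeing lock-n and lock-e
  T5: everything it awaited (lock-g) is free; runs, freeing lock-l and lock-i
  T9 waits on nothing -> runs at once and releases lock-f


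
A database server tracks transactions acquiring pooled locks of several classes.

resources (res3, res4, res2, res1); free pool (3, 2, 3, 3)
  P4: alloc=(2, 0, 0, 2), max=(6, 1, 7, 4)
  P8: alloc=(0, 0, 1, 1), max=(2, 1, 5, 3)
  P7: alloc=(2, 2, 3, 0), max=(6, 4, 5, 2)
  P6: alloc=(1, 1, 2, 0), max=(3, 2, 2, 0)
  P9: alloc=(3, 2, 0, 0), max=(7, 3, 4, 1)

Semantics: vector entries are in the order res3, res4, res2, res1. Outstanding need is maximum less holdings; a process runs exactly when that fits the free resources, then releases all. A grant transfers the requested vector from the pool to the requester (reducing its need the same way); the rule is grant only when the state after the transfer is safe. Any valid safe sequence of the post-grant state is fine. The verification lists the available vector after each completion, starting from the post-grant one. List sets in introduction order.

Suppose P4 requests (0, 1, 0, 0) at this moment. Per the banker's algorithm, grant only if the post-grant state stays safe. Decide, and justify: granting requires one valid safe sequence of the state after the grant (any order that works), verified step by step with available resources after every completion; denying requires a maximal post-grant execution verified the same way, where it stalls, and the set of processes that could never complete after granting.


GRANT. The post-grant state is safe; one safe sequence: P6, P9, P7, P8, P4.
Key observation: (3, 1, 3, 3) free after granting still covers P6 first, and each release covers the next.
Step-by-step check of the post-grant state:
  pool = (3, 1, 3, 3)
  P6 needs (2, 1, 0, 0) <= (3, 1, 3, 3) -> finishes; pool += (1, 1, 2, 0) = (4, 2, 5, 3)
  P9 needs (4, 1, 4, 1) <= (4, 2, 5, 3) -> finishes; pool += (3, 2, 0, 0) = (7, 4, 5, 3)
  P7 needs (4, 2, 2, 2) <= (7, 4, 5, 3) -> finishes; pool += (2, 2, 3, 0) = (9, 6, 8, 3)
  P8 needs (2, 1, 4, 2) <= (9, 6, 8, 3) -> finishes; pool += (0, 0, 1, 1) = (9, 6, 9, 4)
  P4 needs (4, 0, 7, 2) <= (9, 6, 9, 4) -> finishes; pool += (2, 1, 0, 2) = (11, 7, 9, 6)


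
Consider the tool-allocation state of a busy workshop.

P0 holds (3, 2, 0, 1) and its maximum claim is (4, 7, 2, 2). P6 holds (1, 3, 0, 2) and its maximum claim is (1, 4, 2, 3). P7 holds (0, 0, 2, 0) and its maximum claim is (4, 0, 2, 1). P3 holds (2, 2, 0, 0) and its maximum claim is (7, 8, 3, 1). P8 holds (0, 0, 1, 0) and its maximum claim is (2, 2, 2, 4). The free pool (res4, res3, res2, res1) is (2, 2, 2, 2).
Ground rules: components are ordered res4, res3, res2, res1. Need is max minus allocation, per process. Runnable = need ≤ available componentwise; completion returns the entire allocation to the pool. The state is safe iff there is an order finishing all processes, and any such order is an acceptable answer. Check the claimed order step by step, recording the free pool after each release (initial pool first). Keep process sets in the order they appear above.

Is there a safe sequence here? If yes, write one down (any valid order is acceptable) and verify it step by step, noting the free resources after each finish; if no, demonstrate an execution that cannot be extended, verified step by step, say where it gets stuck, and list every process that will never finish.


SAFE. One safe sequence: P6, P8, P0, P7, P3.
Key observation: reading the order forward, P6 is the first process whose need (0, 1, 2, 1) meets the free pool (2, 2, 2, 2) exactly on a resource it requests.
Step-by-step check:
  pool = (2, 2, 2, 2)
  P6: need (0, 1, 2, 1) fits (2, 2, 2, 2); releases (1, 3, 0, 2), pool now (3, 5, 2, 4)
  P8: need (2, 2, 1, 4) fits (3, 5, 2, 4); releases (0, 0, 1, 0), pool now (3, 5, 3, 4)
  P0: need (1, 5, 2, 1) fits (3, 5, 3, 4); releases (3, 2, 0, 1), pool now (6, 7, 3, 5)
  P7: need (4, 0, 0, 1) fits (6, 7, 3, 5); releases (0, 0, 2, 0), pool now (6, 7, 5, 5)
  P3: need (5, 6, 3, 1) fits (6, 7, 5, 5); releases (2, 2, 0, 0), pool now (8, 9, 5, 5)


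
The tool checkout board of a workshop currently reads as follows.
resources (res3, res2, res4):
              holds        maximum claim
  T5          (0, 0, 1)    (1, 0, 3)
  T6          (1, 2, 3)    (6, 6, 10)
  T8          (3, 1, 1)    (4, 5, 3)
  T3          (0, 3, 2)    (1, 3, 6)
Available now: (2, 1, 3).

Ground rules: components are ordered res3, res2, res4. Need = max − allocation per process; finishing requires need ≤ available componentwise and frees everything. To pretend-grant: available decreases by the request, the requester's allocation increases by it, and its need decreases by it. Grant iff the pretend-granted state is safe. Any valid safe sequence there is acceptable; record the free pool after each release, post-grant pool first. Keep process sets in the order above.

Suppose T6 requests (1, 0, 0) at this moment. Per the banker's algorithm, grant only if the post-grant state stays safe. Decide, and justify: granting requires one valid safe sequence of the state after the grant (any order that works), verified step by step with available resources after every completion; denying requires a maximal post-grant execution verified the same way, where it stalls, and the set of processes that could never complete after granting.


GRANT — the state after the grant stays safe, e.g. via T5, T3, T8, T6.
Key observation: even at the reduced pool (1, 1, 3), T5 fits immediately, so safety survives the grant.
Step-by-step check of the post-grant state:
  pool = (1, 1, 3)
  T5 needs (1, 0, 2) <= (1, 1, 3) -> finishes; pool += (0, 0, 1) = (1, 1, 4)
  T3 needs (1, 0, 4) <= (1, 1, 4) -> finishes; pool += (0, 3, 2) = (1, 4, 6)
  T8 needs (1, 4, 2) <= (1, 4, 6) -> finishes; pool += (3, 1, 1) = (4, 5, 7)
  T6 needs (4, 4, 7) <= (4, 5, 7) -> finishes; pool += (2, 2, 3) = (6, 7, 10)


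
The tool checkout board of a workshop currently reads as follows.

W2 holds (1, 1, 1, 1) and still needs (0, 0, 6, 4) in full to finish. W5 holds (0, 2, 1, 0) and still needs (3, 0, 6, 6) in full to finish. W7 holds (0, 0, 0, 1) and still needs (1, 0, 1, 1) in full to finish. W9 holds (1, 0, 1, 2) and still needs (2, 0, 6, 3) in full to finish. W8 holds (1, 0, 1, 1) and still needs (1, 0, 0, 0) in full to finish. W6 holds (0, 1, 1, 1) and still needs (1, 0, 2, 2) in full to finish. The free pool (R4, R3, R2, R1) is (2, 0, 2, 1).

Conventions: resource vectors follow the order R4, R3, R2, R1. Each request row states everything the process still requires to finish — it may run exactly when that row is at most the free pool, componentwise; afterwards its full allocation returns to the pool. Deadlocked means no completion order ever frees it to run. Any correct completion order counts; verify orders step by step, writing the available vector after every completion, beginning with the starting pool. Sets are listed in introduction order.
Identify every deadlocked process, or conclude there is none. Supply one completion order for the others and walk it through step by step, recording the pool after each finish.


The deadlocked set is W2, W5 and W9.
Key observation: after W7, W6, W8 complete, (3, 1, 4, 4) is the best the pool ever gets, yet each leftover process wants more R2.
The rest can finish in the order W7, W6, W8. Step-by-step check:
  pool = (2, 0, 2, 1)
  W7 needs (1, 0, 1, 1) <= (2, 0, 2, 1) -> finishes; pool += (0, 0, 0, 1) = (2, 0, 2, 2)
  W6 needs (1, 0, 2, 2) <= (2, 0, 2, 2) -> finishes; pool += (0, 1, 1, 1) = (2, 1, 3, 3)
  W8 needs (1, 0, 0, 0) <= (2, 1, 3, 3) -> finishes; pool += (1, 0, 1, 1) = (3, 1, 4, 4)
The stuck group stays short no matter what:
  W2 cannot run: need (0, 0, 6, 4) vs free (3, 1, 4, 4) (insufficient R2)
  W5 cannot run: need (3, 0, 6, 6) vs free (3, 1, 4, 4) (insufficient R2 and R1)
  W9 cannot run: need (2, 0, 6, 3) vs free (3, 1, 4, 4) (insufficient R2)


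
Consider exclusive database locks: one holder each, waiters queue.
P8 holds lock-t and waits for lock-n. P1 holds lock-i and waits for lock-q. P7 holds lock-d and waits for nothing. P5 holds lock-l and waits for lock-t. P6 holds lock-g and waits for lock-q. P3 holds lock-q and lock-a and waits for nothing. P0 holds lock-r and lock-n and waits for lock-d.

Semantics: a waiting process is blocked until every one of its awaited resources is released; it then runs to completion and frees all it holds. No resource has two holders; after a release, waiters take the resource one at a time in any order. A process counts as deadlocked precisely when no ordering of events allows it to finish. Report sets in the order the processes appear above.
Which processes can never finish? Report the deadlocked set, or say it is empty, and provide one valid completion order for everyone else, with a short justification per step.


The deadlocked set is empty.
Key observation: the waits form no ring: some process can always run, and its releases unblock the others one by one.
One completion order for the rest: P7, P3, P1, P0, P8, P6, P5.
Verifying each step:
  run P7 (it waits on nothing); releases lock-d
  run P3 (it waits on nothing); releases lock-q and lock-a
  P1 waits on lock-q — all released -> runs and releases lock-i
  P0 waits on lock-d — all released -> runs and releases lock-r and lock-n
  P8 waits on lock-n — all released -> runs and releases lock-t
  P6 waits on lock-q — all released -> runs and releases lock-g
  P5 waits on lock-t — all released -> runs and releases lock-l


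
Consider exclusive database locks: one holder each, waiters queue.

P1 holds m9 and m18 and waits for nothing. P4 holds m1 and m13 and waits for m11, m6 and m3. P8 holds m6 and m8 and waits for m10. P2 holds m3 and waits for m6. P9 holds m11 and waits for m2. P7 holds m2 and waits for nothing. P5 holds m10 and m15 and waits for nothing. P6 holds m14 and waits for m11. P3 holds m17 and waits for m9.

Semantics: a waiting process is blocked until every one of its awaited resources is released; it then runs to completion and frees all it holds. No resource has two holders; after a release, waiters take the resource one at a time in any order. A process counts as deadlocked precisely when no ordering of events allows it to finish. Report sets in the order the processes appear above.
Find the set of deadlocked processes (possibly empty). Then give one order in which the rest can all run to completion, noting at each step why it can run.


The deadlocked set is empty.
Key observation: although several processes wait, no cycle exists — each chain bottoms out at a free runner.
A valid finishing order for the others: P7, P5, P9, P8, P1, P2, P4, P6, P3.
Verifying each step:
  P7: no waits; runs immediately, freeing m2
  P5: no waits; runs immediately, freeing m10 and m15
  run P9 (all its waits — m2 — are resolved); releases m11
  run P8 (all its waits — m10 — are resolved); releases m6 and m8
  P1: no waits; runs immediately, freeing m9 and m18
  run P2 (all its waits — m6 — are resolved); releases m3
  run P4 (all its waits — m11, m6 and m3 — are resolved); releases m1 and m13
  run P6 (all its waits — m11 — are resolved); releases m14
  run P3 (all its waits — m9 — are resolved); releases m17


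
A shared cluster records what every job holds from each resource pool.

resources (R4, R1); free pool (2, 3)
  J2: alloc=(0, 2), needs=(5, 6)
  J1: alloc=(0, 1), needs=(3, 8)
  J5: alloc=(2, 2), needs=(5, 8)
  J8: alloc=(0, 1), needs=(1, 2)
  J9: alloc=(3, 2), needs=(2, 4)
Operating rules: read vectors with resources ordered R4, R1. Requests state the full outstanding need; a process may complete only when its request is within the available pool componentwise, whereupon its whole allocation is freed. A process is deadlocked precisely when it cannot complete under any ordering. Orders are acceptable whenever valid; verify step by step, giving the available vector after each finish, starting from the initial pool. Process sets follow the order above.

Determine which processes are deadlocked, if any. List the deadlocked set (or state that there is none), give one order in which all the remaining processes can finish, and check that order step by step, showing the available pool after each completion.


The deadlocked set is empty.
Key observation: starting with J8, each completion frees enough for the next — no one is permanently blocked.
The rest can finish in the order J8, J9, J2, J5, J1. Walking it through:
  pool = (2, 3)
  J8: need (1, 2) fits (2, 3); releases (0, 1), pool now (2, 4)
  J9: need (2, 4) fits (2, 4); releases (3, 2), pool now (5, 6)
  J2: need (5, 6) fits (5, 6); releases (0, 2), pool now (5, 8)
  J5: need (5, 8) fits (5, 8); releases (2, 2), pool now (7, 10)
  J1: need (3, 8) fits (7, 10); releases (0, 1), pool now (7, 11)


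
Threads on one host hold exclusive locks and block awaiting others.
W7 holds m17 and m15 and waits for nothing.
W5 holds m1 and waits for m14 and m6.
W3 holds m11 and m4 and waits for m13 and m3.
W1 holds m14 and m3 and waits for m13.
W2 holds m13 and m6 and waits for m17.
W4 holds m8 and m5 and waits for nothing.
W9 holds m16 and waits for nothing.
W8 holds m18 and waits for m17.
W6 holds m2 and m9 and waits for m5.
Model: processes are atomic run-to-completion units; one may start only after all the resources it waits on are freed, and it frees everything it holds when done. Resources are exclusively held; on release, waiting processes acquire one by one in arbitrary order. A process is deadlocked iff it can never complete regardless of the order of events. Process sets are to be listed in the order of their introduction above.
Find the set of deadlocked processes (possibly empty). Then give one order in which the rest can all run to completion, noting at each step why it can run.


No process is deadlocked.
Key observation: there is no circular wait here — follow any chain and it reaches a process that is free to run now.
The rest can finish in the order W7, W2, W4, W8, W1, W3, W6, W9, W5.
Walking it through:
  run W7 (it waits on nothing); releases m17 and m15
  W2 waits on m17 — all released -> runs and releases m13 and m6
  run W4 (it waits on nothing); releases m8 and m5
  W8 waits on m17 — all released -> runs and releases m18
  W1 waits on m13 — all released -> runs and releases m14 and m3
  W3 waits on m13 and m3 — all released -> runs and releases m11 and m4
  W6 waits on m5 — all released -> runs and releases m2 and m9
  run W9 (it waits on nothing); releases m16
  W5 waits on m14 and m6 — all released -> runs and releases m1


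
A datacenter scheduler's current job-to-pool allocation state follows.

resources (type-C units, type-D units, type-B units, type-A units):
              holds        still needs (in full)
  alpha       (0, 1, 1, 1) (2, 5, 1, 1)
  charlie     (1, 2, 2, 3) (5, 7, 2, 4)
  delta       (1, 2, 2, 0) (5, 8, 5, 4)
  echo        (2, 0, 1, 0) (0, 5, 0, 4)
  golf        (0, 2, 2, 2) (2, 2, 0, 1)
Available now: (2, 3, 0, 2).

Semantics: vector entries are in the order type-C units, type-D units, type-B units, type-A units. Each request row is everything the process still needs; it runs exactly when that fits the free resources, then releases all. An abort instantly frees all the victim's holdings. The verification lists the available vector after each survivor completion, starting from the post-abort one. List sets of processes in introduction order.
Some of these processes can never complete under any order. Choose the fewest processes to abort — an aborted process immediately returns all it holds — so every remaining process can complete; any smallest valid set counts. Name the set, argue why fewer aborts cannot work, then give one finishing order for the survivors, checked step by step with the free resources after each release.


The answer: abort delta.
Key observation: charlie could never have finished before the abort; with (1, 2, 2, 0) returned by delta, it fits at step 4.
Minimality: the empty abort set fails — the state is deadlocked as it stands.
One survivor order: alpha, golf, echo, charlie. Verifying each step (post-abort pool first):
  pool = (3, 5, 2, 2)
  alpha needs (2, 5, 1, 1) <= (3, 5, 2, 2) -> finishes; pool += (0, 1, 1, 1) = (3, 6, 3, 3)
  golf needs (2, 2, 0, 1) <= (3, 6, 3, 3) -> finishes; pool += (0, 2, 2, 2) = (3, 8, 5, 5)
  echo needs (0, 5, 0, 4) <= (3, 8, 5, 5) -> finishes; pool += (2, 0, 1, 0) = (5, 8, 6, 5)
  charlie needs (5, 7, 2, 4) <= (5, 8, 6, 5) -> finishes; pool += (1, 2, 2, 3) = (6, 10, 8, 8)


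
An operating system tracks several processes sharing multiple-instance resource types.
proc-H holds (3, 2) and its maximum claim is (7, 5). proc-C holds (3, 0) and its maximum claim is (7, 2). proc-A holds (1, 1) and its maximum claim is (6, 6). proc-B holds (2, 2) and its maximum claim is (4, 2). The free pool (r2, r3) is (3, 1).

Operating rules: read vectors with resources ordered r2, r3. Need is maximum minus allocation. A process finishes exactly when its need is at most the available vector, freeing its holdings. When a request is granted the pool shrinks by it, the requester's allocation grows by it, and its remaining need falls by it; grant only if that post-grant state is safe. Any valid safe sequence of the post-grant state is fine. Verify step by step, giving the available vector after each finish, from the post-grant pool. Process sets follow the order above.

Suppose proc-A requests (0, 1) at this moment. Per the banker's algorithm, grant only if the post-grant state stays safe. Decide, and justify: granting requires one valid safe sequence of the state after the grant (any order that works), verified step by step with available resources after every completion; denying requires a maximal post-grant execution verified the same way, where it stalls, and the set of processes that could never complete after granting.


DENY. Granting would leave the state unsafe.
Key observation: r3 is the bottleneck — with proc-B, proc-C done the pool holds (8, 2), short of every remaining need.
On the post-grant state, proc-B, proc-C is a maximal run — nothing extends it. Walking it through:
  pool = (3, 0)
  run proc-B (needs (2, 0), free (3, 0)); after release of (2, 2) the pool is (5, 2)
  run proc-C (needs (4, 2), free (5, 2)); after release of (3, 0) the pool is (8, 2)
  proc-H cannot run: need (4, 3) vs free (8, 2) (insufficient r3)
  proc-A cannot run: need (5, 4) vs free (8, 2) (insufficient r3)
Processes that could never finish after the grant: proc-H and proc-A.


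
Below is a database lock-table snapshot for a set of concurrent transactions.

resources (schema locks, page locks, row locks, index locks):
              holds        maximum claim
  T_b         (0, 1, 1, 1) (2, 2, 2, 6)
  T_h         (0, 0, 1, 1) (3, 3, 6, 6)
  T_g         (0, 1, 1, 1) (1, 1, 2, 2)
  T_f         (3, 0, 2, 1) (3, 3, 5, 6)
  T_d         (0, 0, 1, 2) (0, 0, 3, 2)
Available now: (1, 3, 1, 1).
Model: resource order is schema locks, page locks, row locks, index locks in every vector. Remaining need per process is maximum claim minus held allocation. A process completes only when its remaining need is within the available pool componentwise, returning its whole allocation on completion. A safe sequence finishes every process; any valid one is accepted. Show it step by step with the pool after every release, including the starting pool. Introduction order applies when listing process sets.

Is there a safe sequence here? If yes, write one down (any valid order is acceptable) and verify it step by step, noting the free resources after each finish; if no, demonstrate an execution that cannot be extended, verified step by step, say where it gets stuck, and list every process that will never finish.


UNSAFE.
Key observation: no order helps: past T_g, T_d, the free pool tops out at (1, 4, 3, 4), below what each blocked process needs in index locks.
A maximal execution: T_g, T_d — then nothing else fits. Check, step by step:
  pool = (1, 3, 1, 1)
  T_g needs (1, 0, 1, 1) <= (1, 3, 1, 1) -> finishes; pool += (0, 1, 1, 1) = (1, 4, 2, 2)
  T_d needs (0, 0, 2, 0) <= (1, 4, 2, 2) -> finishes; pool += (0, 0, 1, 2) = (1, 4, 3, 4)
  T_b cannot run: need (2, 1, 1, 5) vs free (1, 4, 3, 4) (insufficient schema locks and index locks)
  T_h cannot run: need (3, 3, 5, 5) vs free (1, 4, 3, 4) (insufficient schema locks, row locks and index locks)
  T_f cannot run: need (0, 3, 3, 5) vs free (1, 4, 3, 4) (insufficient index locks)
Processes that can never finish: T_b, T_h and T_f.


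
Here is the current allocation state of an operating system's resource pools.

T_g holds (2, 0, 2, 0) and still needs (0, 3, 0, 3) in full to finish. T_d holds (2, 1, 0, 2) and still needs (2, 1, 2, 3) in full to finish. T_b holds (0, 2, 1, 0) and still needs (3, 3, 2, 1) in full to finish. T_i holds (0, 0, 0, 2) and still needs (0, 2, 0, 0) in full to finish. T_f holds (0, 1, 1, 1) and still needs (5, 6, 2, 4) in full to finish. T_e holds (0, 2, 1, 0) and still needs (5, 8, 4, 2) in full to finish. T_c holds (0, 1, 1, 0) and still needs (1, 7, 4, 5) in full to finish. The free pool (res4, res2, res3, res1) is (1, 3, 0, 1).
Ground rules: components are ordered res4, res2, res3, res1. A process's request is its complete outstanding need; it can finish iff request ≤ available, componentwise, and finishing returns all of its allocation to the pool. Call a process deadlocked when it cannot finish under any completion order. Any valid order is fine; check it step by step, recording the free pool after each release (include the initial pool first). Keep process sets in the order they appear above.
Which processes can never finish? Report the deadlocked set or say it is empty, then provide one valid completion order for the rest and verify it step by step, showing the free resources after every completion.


Nothing here is deadlocked.
Key observation: the pool covers T_i at once, and every later process fits after earlier releases.
The rest can finish in the order T_i, T_g, T_d, T_b, T_f, T_c, T_e. Step-by-step check:
  pool = (1, 3, 0, 1)
  T_i: need (0, 2, 0, 0) fits (1, 3, 0, 1); releases (0, 0, 0, 2), pool now (1, 3, 0, 3)
  T_g: need (0, 3, 0, 3) fits (1, 3, 0, 3); releases (2, 0, 2, 0), pool now (3, 3, 2, 3)
  T_d: need (2, 1, 2, 3) fits (3, 3, 2, 3); releases (2, 1, 0, 2), pool now (5, 4, 2, 5)
  T_b: need (3, 3, 2, 1) fits (5, 4, 2, 5); releases (0, 2, 1, 0), pool now (5, 6, 3, 5)
  T_f: need (5, 6, 2, 4) fits (5, 6, 3, 5); releases (0, 1, 1, 1), pool now (5, 7, 4, 6)
  T_c: need (1, 7, 4, 5) fits (5, 7, 4, 6); releases (0, 1, 1, 0), pool now (5, 8, 5, 6)
  T_e: need (5, 8, 4, 2) fits (5, 8, 5, 6); releases (0, 2, 1, 0), pool now (5, 10, 6, 6)


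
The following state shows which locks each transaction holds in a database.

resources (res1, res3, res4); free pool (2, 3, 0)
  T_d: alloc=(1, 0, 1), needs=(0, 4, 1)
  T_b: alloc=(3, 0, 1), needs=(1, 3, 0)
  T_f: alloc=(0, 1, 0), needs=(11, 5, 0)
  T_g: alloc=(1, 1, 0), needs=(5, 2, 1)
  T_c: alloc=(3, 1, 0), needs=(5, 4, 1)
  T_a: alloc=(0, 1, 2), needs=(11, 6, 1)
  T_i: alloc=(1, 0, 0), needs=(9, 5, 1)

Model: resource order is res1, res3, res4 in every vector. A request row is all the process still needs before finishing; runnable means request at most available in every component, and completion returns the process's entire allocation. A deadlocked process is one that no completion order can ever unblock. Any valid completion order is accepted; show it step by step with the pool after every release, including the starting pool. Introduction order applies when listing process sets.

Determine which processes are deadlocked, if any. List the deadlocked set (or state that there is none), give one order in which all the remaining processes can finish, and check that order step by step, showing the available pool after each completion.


Nothing here is deadlocked.
Key observation: T_b fits the free pool immediately, and its release cascades until everyone finishes.
The rest can finish in the order T_b, T_g, T_c, T_d, T_i, T_f, T_a. Walking it through:
  pool = (2, 3, 0)
  T_b: need (1, 3, 0) fits (2, 3, 0); releases (3, 0, 1), pool now (5, 3, 1)
  T_g: need (5, 2, 1) fits (5, 3, 1); releases (1, 1, 0), pool now (6, 4, 1)
  T_c: need (5, 4, 1) fits (6, 4, 1); releases (3, 1, 0), pool now (9, 5, 1)
  T_d: need (0, 4, 1) fits (9, 5, 1); releases (1, 0, 1), pool now (10, 5, 2)
  T_i: need (9, 5, 1) fits (10, 5, 2); releases (1, 0, 0), pool now (11, 5, 2)
  T_f: need (11, 5, 0) fits (11, 5, 2); releases (0, 1, 0), pool now (11, 6, 2)
  T_a: need (11, 6, 1) fits (11, 6, 2); releases (0, 1, 2), pool now (11, 7, 4)


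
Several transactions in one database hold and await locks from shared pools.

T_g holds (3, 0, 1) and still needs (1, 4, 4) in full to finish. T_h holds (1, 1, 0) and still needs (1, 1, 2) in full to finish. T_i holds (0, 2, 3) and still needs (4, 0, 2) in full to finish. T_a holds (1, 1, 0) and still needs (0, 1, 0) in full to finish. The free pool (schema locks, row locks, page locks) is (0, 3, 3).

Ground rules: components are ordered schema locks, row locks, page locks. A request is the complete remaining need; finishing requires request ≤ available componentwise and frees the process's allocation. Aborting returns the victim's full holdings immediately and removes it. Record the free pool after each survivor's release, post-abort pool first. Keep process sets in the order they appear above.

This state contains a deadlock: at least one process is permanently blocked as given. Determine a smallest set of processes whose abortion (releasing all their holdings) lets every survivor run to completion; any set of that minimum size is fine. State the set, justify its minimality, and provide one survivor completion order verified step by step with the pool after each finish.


Minimum abort set: T_g.
Key observation: T_i was stuck for good until T_g gave back (3, 0, 1); in the order shown it finishes at step 2.
No smaller set exists: with zero aborts the deadlock remains.
Survivors finish in the order: T_a, T_i, T_h. Step-by-step check (pool after the aborts first):
  pool = (3, 3, 4)
  T_a needs (0, 1, 0) <= (3, 3, 4) -> finishes; pool += (1, 1, 0) = (4, 4, 4)
  T_i needs (4, 0, 2) <= (4, 4, 4) -> finishes; pool += (0, 2, 3) = (4, 6, 7)
  T_h needs (1, 1, 2) <= (4, 6, 7) -> finishes; pool += (1, 1, 0) = (5, 7, 7)


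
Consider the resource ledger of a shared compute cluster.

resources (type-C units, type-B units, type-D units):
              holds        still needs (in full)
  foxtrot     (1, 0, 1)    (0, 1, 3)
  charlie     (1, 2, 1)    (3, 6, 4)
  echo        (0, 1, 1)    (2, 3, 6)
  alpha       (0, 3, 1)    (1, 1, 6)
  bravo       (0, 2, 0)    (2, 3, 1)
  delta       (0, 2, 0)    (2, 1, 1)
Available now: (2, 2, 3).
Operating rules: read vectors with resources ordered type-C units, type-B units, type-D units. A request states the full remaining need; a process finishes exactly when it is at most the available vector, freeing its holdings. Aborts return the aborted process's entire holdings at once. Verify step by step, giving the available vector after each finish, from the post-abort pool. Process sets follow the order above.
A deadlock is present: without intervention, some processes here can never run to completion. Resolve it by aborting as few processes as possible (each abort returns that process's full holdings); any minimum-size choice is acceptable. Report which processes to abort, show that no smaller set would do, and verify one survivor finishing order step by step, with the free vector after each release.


Abort alpha.
Key observation: echo could never have finished before the abort; with (0, 3, 1) returned by alpha, it fits at step 5.
Minimality: the empty abort set fails — the state is deadlocked as it stands.
One survivor order: foxtrot, delta, bravo, charlie, echo. Walking it through (post-abort pool first):
  pool = (2, 5, 4)
  run foxtrot (needs (0, 1, 3), free (2, 5, 4)); after release of (1, 0, 1) the pool is (3, 5, 5)
  run delta (needs (2, 1, 1), free (3, 5, 5)); after release of (0, 2, 0) the pool is (3, 7, 5)
  run bravo (needs (2, 3, 1), free (3, 7, 5)); after release of (0, 2, 0) the pool is (3, 9, 5)
  run charlie (needs (3, 6, 4), free (3, 9, 5)); after release of (1, 2, 1) the pool is (4, 11, 6)
  run echo (needs (2, 3, 6), free (4, 11, 6)); after release of (0, 1, 1) the pool is (4, 12, 7)


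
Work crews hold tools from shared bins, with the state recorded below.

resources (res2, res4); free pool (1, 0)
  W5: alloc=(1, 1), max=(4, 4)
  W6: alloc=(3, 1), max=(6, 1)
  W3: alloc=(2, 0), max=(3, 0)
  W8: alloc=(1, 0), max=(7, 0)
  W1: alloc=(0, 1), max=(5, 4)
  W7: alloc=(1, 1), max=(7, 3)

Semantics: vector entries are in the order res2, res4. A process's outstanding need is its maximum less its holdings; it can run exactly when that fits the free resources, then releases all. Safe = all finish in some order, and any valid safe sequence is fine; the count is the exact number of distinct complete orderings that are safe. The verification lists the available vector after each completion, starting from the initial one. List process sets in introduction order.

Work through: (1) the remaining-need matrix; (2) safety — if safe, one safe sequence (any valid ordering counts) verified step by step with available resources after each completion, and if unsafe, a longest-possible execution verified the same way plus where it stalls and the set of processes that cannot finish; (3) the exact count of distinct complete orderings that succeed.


(1) Outstanding need per process (order res2, res4):
  W5: (3, 3)
  W6: (3, 0)
  W3: (1, 0)
  W8: (6, 0)
  W1: (5, 3)
  W7: (6, 2)
(2) UNSAFE — no complete ordering exists.
Key observation: no order helps: past W3, W6, W8, the free pool tops out at (7, 1), below what each blocked process needs in res4.
The run W3, W6, W8 cannot be extended any further. Verifying each step:
  pool = (1, 0)
  W3 needs (1, 0) <= (1, 0) -> finishes; pool += (2, 0) = (3, 0)
  W6 needs (3, 0) <= (3, 0) -> finishes; pool += (3, 1) = (6, 1)
  W8 needs (6, 0) <= (6, 1) -> finishes; pool += (1, 0) = (7, 1)
  W5 still needs (3, 3) but only (7, 1) is free — short on res4
  W1 still needs (5, 3) but only (7, 1) is free — short on res4
  W7 still needs (6, 2) but only (7, 1) is free — short on res4
Processes that can never finish: W5, W1 and W7.
(3) Exactly 0 of the possible complete orderings are safe sequences.


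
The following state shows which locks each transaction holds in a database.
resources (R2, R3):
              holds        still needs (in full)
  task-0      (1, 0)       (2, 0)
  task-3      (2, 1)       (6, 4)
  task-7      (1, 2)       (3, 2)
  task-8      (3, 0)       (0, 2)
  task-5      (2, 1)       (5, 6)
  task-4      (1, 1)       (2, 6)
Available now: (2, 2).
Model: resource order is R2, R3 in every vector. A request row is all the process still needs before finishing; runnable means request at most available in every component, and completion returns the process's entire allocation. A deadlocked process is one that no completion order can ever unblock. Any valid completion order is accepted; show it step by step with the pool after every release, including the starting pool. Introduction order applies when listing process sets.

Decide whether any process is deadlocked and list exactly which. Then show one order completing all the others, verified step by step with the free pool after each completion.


Deadlocked: task-5 and task-4.
Key observation: after task-8, task-7, task-3, task-0 complete, (9, 5) is the best the pool ever gets, yet each leftover process wants more R3.
A valid finishing order for the others: task-8, task-7, task-3, task-0. Walking it through:
  pool = (2, 2)
  run task-8 (needs (0, 2), free (2, 2)); after release of (3, 0) the pool is (5, 2)
  run task-7 (needs (3, 2), free (5, 2)); after release of (1, 2) the pool is (6, 4)
  run task-3 (needs (6, 4), free (6, 4)); after release of (2, 1) the pool is (8, 5)
  run task-0 (needs (2, 0), free (8, 5)); after release of (1, 0) the pool is (9, 5)
The stuck group stays short no matter what:
  blocked: task-5 wants (5, 6), pool (9, 5) — not enough R3
  blocked: task-4 wants (2, 6), pool (9, 5) — not enough R3


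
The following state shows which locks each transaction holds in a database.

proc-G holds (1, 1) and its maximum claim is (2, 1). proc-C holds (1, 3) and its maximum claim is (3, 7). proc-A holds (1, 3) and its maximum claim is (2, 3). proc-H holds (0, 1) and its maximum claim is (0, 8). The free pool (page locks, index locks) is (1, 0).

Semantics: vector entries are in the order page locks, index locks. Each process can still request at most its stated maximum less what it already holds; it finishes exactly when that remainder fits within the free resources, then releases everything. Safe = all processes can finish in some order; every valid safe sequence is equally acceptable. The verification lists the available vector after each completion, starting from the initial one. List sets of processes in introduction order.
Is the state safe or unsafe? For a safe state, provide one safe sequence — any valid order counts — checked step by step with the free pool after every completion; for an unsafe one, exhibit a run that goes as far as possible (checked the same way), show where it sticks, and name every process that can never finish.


SAFE, for example via the order proc-A, proc-G, proc-C, proc-H.
Key observation: the order's first zero-slack moment is proc-A ((1, 0) needed, (1, 0) free — a requested resource with nothing to spare).
Step-by-step check:
  pool = (1, 0)
  proc-A needs (1, 0) <= (1, 0) -> finishes; pool += (1, 3) = (2, 3)
  proc-G needs (1, 0) <= (2, 3) -> finishes; pool += (1, 1) = (3, 4)
  proc-C needs (2, 4) <= (3, 4) -> finishes; pool += (1, 3) = (4, 7)
  proc-H needs (0, 7) <= (4, 7) -> finishes; pool += (0, 1) = (4, 8)
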